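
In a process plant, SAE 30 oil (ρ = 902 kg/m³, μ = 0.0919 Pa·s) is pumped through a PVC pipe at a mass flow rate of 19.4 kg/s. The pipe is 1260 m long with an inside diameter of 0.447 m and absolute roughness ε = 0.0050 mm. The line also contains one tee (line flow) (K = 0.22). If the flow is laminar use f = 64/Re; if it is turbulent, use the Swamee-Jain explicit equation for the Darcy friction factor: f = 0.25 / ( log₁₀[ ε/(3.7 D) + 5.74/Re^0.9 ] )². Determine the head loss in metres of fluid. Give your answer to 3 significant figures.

h_f ≈ 0.287 m

A = πD²/4 = π(0.447)²/4 = 0.1569 m²; mean velocity V = ṁ/(ρA) = 19.4/(902 · 0.1569) = 0.1371 m/s.
Reynolds number Re = ρVD/μ = 902 · 0.1371 · 0.447 / 0.0919 = 601.3.
Re < 2300 → laminar flow, so f = 64/Re = 64/601.3 = 0.1064 (the turbulent correlation is not needed).
Total minor-loss coefficient ΣK = 1·0.22 = 0.22.
ΔP = [f·L/D + ΣK]·(ρV²/2) = [0.1064·1260/0.447 + 0.22]·(902·0.1371²/2) = [300 + 0.22]·8.471 = 2543 Pa.
Head loss h_f = ΔP/(ρg) = 2543/(902·9.81) = 0.287 m.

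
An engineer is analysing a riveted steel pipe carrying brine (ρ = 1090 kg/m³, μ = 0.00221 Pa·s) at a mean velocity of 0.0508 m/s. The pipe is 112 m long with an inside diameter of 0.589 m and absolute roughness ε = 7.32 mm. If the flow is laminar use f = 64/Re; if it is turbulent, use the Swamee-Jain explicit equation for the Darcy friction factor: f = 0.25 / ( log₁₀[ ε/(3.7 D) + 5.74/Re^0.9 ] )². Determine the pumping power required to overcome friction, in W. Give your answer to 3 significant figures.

Reynolds number Re = ρVD/μ = 1090 · 0.0508 · 0.589 / 0.00221 = 1.476e+04.
Re > 4000 → turbulent. Relative roughness ε/D = 0.00732/0.589 = 0.0124. Swamee-Jain: f = 0.25/(log₁₀[0.0124/3.7 + 5.74/1.476e+04^0.9])² = 0.25/(log₁₀[0.00336 + 0.00102])² = 0.25/(-2.359)² = 0.04492.
Darcy-Weisbach: ΔP = f(L/D)(ρV²/2) = 0.04492·(112/0.589)·(1090·0.0508²/2) = 0.04492·190.2·1.406 = 12.01 Pa.
Q = V·A = 0.0508·0.2725 = 0.01384 m³/s.
Pumping power P = QΔP = 0.01384·12.01 = 0.1663 W = 0.166 W.

P ≈ 0.166 W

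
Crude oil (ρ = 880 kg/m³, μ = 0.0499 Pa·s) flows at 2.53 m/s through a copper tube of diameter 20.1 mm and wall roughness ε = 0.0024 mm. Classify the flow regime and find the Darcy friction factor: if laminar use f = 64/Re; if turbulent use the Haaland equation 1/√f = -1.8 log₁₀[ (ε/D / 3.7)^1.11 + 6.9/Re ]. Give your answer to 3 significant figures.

Re = ρVD/μ = 880·2.53·0.0201/0.0499 = 896.8.
Re < 2300 → laminar, so f = 64/Re = 0.07136 (roughness is irrelevant in laminar flow).

f ≈ 0.0714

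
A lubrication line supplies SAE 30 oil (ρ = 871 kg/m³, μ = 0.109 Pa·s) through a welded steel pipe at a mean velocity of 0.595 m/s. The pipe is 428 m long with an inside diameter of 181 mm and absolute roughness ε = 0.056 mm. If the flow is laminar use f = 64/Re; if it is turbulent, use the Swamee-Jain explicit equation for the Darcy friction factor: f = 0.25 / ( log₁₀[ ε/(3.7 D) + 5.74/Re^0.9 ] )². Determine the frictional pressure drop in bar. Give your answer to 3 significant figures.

Reynolds number Re = ρVD/μ = 871 · 0.595 · 0.181 / 0.109 = 860.6.
Re < 2300 → laminar flow, so f = 64/Re = 64/860.6 = 0.07437 (the turbulent correlation is not needed).
Darcy-Weisbach: ΔP = f(L/D)(ρV²/2) = 0.07437·(428/0.181)·(871·0.595²/2) = 0.07437·2365·154.2 = 2.711e+04 Pa.
ΔP = 2.711e+04 Pa = 0.271 bar.

ΔP ≈ 0.271 bar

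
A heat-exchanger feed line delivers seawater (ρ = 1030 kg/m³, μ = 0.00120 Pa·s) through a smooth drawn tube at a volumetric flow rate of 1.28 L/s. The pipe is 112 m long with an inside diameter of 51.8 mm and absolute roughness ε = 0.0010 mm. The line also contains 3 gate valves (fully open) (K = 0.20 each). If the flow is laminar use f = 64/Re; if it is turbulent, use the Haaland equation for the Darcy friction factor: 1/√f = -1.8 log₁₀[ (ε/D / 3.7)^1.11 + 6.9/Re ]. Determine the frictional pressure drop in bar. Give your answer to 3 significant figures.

Q = 1.28 L/s = 1.28/1000 = 0.00128 m³/s.
Cross-sectional area A = πD²/4 = π(0.0518)²/4 = 0.002107 m²; mean velocity V = Q/A = 0.00128/0.002107 = 0.6074 m/s.
Reynolds number Re = ρVD/μ = 1030 · 0.6074 · 0.0518 / 0.0012 = 2.701e+04.
Re > 4000 → turbulent. Relative roughness ε/D = 1e-06/0.0518 = 1.93e-05. Haaland: 1/√f = -1.8 log₁₀[(1.93e-05/3.7)^1.11 + 6.9/2.701e+04] = -1.8 log₁₀[1.37e-06 + 0.000256] = 6.462, so f = 0.02394.
Total minor-loss coefficient ΣK = 3·0.2 = 0.6.
ΔP = [f·L/D + ΣK]·(ρV²/2) = [0.02394·112/0.0518 + 0.6]·(1030·0.6074²/2) = [51.77 + 0.6]·190 = 9950 Pa.
ΔP = 9950 Pa = 0.0995 bar.

ΔP ≈ 0.0995 bar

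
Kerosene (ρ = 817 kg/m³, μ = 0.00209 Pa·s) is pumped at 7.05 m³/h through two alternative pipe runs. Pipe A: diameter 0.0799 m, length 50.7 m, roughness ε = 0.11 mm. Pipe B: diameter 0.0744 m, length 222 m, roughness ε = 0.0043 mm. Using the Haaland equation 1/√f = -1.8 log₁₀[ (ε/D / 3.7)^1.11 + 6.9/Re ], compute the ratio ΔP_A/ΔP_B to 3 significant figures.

Pipe A: V = Q/A = 0.001958/0.005014 = 0.3906 m/s; Re = 1.22e+04; ε/D = 0.00138; Haaland → f = 0.03127; ΔP_A = f(L/D)(ρV²/2) = 1237 Pa.
Pipe B: V = Q/A = 0.001958/0.004347 = 0.4505 m/s; Re = 1.31e+04; ε/D = 5.78e-05; Haaland → f = 0.02878; ΔP_B = f(L/D)(ρV²/2) = 7119 Pa.
ΔP_A/ΔP_B = 1237/7119 = 0.174.

ΔP_A/ΔP_B ≈ 0.174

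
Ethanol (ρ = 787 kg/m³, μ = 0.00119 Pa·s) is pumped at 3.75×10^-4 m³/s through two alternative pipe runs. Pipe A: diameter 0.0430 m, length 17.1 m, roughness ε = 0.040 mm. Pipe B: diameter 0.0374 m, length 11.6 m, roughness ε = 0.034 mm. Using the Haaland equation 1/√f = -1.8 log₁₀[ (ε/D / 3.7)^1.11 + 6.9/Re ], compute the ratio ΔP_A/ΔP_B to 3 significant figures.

Pipe A: V = Q/A = 0.000375/0.001452 = 0.2582 m/s; Re = 7343; ε/D = 0.00093; Haaland → f = 0.03469; ΔP_A = f(L/D)(ρV²/2) = 362 Pa.
Pipe B: V = Q/A = 0.000375/0.001099 = 0.3413 m/s; Re = 8443; ε/D = 0.000909; Haaland → f = 0.03344; ΔP_B = f(L/D)(ρV²/2) = 475.5 Pa.
ΔP_A/ΔP_B = 362/475.5 = 0.761.

ΔP_A/ΔP_B ≈ 0.761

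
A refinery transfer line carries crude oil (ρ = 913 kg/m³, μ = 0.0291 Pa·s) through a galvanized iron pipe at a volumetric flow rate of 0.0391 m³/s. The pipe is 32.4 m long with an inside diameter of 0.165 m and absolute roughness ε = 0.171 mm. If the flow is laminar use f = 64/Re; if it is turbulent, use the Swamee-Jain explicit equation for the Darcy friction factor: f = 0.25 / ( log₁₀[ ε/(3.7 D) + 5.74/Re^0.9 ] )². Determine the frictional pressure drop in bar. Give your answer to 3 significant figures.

Cross-sectional area A = πD²/4 = π(0.165)²/4 = 0.02138 m²; mean velocity V = Q/A = 0.0391/0.02138 = 1.829 m/s.
Reynolds number Re = ρVD/μ = 913 · 1.829 · 0.165 / 0.0291 = 9466.
Re > 4000 → turbulent. Relative roughness ε/D = 0.000171/0.165 = 0.00104. Swamee-Jain: f = 0.25/(log₁₀[0.00104/3.7 + 5.74/9466^0.9])² = 0.25/(log₁₀[0.00028 + 0.00151])² = 0.25/(-2.746)² = 0.03316.
Darcy-Weisbach: ΔP = f(L/D)(ρV²/2) = 0.03316·(32.4/0.165)·(913·1.829²/2) = 0.03316·196.4·1526 = 9938 Pa.
ΔP = 9938 Pa = 0.0994 bar.

ΔP ≈ 0.0994 bar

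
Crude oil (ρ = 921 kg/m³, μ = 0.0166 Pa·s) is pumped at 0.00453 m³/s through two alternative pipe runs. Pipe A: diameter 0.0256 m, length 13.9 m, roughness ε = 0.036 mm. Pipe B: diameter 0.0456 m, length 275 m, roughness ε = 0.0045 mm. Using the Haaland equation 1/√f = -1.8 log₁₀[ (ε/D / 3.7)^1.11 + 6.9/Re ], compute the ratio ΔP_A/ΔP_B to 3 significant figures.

ΔP_A/ΔP_B ≈ 0.825

Pipe A: V = Q/A = 0.00453/0.0005147 = 8.801 m/s; Re = 1.25e+04; ε/D = 0.00141; Haaland → f = 0.03115; ΔP_A = f(L/D)(ρV²/2) = 6.033e+05 Pa.
Pipe B: V = Q/A = 0.00453/0.001633 = 2.774 m/s; Re = 7018; ε/D = 9.87e-05; Haaland → f = 0.03421; ΔP_B = f(L/D)(ρV²/2) = 7.31e+05 Pa.
ΔP_A/ΔP_B = 6.033e+05/7.31e+05 = 0.825.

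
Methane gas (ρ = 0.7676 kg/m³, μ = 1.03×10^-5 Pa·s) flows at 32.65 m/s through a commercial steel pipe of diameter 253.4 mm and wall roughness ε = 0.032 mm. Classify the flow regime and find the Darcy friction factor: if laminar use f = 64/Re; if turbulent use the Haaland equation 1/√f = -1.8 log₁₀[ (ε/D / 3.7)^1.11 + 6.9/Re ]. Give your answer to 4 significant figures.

f ≈ 0.01425

Re = ρVD/μ = 0.7676·32.65·0.2534/1.03e-05 = 6.166e+05.
Re > 4000 → turbulent. ε/D = 3.2e-05/0.2534 = 0.000126; Haaland: 1/√f = -1.8 log₁₀[1.1e-05 + 1.12e-05] = 8.377, so f = 0.01425.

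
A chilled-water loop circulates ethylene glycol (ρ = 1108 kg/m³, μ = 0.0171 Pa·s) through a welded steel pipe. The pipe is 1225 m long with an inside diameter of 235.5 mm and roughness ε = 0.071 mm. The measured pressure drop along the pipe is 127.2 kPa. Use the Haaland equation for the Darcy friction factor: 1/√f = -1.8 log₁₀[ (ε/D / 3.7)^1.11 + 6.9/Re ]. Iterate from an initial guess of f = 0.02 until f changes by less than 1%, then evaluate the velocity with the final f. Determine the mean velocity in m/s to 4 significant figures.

Rearranging Darcy-Weisbach: V = √(2·ΔP·D/(f·L·ρ)). With ε/D = 7.1e-05/0.2355 = 0.000301, iterate starting from f = 0.02:
  f = 0.02 → V = √(2·1.272e+05·0.2355/(0.02·1225·1108)) = 1.486 m/s; Re = ρVD/μ = 2.267e+04; f → 0.02553
  f = 0.02553 → V = 1.315 m/s; Re = 2.007e+04; f → 0.02626
  f = 0.02626 → V = 1.297 m/s; Re = 1.978e+04; f → 0.02634
Converged (Δf/f < 1%). With the final f = 0.02634: V = √(2·1.272e+05·0.2355/(0.02634·1225·1108)) = 1.294 m/s.

V ≈ 1.294 m/s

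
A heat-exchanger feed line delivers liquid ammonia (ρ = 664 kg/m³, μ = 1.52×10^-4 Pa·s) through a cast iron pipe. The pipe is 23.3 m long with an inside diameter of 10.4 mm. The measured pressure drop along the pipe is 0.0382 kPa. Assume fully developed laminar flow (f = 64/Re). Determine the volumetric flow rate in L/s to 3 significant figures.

For laminar flow, f = 64/Re with Re = ρVD/μ, so Darcy-Weisbach reduces to ΔP = 32μLV/D². Solving for V: V = ΔP·D²/(32μL) = 38.2·(0.0104)²/(32·0.000152·23.3) = 0.03646 m/s.
Check: Re = ρVD/μ = 664·0.03646·0.0104/0.000152 = 1656 < 2300, so the laminar assumption holds.
Q = V·A = 0.03646·(π/4·0.0104²) = 3.097e-06 m³/s = 0.00310 L/s.

Q ≈ 0.00310 L/s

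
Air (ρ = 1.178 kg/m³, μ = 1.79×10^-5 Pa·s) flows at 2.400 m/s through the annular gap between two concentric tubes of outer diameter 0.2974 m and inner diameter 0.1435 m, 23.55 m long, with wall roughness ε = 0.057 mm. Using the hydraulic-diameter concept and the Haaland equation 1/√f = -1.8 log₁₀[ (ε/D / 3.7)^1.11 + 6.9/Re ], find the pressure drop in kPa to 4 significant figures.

ΔP ≈ 0.01312 kPa

Hydraulic diameter D_h = 4A/P = D_o - D_i = 0.2974 - 0.1435 = 0.1539 m.
Re = ρVD_h/μ = 1.178·2.4·0.1539/1.79e-05 = 2.431e+04.
ε/D_h = 5.7e-05/0.1539 = 0.00037; Haaland gives 1/√f = -1.8 log₁₀[3.63e-05+0.000284] = 6.29, so f = 0.02527.
ΔP = f(L/D_h)(ρV²/2) = 0.02527·23.55/0.1539·3.393 = 13.12 Pa.
ΔP = 0.01312 kPa.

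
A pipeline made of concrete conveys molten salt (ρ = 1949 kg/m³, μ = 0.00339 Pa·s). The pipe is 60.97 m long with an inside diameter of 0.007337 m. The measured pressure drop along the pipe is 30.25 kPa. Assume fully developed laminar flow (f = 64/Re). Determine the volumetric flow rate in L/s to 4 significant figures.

For laminar flow, f = 64/Re with Re = ρVD/μ, so Darcy-Weisbach reduces to ΔP = 32μLV/D². Solving for V: V = ΔP·D²/(32μL) = 3.025e+04·(0.007337)²/(32·0.00339·60.97) = 0.2462 m/s.
Check: Re = ρVD/μ = 1949·0.2462·0.007337/0.00339 = 1039 < 2300, so the laminar assumption holds.
Q = V·A = 0.2462·(π/4·0.007337²) = 1.041e-05 m³/s = 0.01041 L/s.

Q ≈ 0.01041 L/s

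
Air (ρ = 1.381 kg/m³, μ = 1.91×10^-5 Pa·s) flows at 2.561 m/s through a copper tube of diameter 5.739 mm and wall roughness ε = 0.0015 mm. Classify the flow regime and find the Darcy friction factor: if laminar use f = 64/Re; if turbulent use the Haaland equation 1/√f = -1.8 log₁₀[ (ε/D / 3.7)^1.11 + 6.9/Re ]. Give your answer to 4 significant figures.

f ≈ 0.06022

Re = ρVD/μ = 1.381·2.561·0.005739/1.91e-05 = 1063.
Re < 2300 → laminar, so f = 64/Re = 0.06022 (roughness is irrelevant in laminar flow).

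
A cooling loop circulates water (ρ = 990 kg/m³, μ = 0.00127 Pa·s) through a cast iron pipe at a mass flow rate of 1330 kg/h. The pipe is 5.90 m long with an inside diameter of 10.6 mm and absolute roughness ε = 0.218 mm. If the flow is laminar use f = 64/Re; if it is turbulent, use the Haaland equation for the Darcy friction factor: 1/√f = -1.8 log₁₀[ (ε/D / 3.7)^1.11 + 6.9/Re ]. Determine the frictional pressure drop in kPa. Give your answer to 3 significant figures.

ṁ = 1330 kg/h = 1330/3600 = 0.3694 kg/s.
A = πD²/4 = π(0.0106)²/4 = 8.825e-05 m²; mean velocity V = ṁ/(ρA) = 0.3694/(990 · 8.825e-05) = 4.229 m/s.
Reynolds number Re = ρVD/μ = 990 · 4.229 · 0.0106 / 0.00127 = 3.494e+04.
Re > 4000 → turbulent. Relative roughness ε/D = 0.000218/0.0106 = 0.0206. Haaland: 1/√f = -1.8 log₁₀[(0.0206/3.7)^1.11 + 6.9/3.494e+04] = -1.8 log₁₀[0.00314 + 0.000197] = 4.458, so f = 0.05032.
Darcy-Weisbach: ΔP = f(L/D)(ρV²/2) = 0.05032·(5.9/0.0106)·(990·4.229²/2) = 0.05032·556.6·8852 = 2.479e+05 Pa.
ΔP = 2.479e+05 Pa = 248 kPa.

ΔP ≈ 248 kPa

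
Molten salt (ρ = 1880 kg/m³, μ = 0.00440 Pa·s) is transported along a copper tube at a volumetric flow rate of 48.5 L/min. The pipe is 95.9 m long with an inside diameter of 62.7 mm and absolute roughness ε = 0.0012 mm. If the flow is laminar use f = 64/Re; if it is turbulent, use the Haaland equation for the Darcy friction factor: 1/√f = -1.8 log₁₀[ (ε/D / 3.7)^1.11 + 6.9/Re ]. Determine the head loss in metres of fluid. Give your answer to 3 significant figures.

Q = 48.5 L/min = 48.5/60000 = 0.0008083 m³/s.
Cross-sectional area A = πD²/4 = π(0.0627)²/4 = 0.003088 m²; mean velocity V = Q/A = 0.0008083/0.003088 = 0.2618 m/s.
Reynolds number Re = ρVD/μ = 1880 · 0.2618 · 0.0627 / 0.0044 = 7014.
Re > 4000 → turbulent. Relative roughness ε/D = 1.2e-06/0.0627 = 1.91e-05. Haaland: 1/√f = -1.8 log₁₀[(1.91e-05/3.7)^1.11 + 6.9/7014] = -1.8 log₁₀[1.36e-06 + 0.000984] = 5.412, so f = 0.03415.
Darcy-Weisbach: ΔP = f(L/D)(ρV²/2) = 0.03415·(95.9/0.0627)·(1880·0.2618²/2) = 0.03415·1530·64.43 = 3365 Pa.
Head loss h_f = ΔP/(ρg) = 3365/(1880·9.81) = 0.182 m.

h_f ≈ 0.182 m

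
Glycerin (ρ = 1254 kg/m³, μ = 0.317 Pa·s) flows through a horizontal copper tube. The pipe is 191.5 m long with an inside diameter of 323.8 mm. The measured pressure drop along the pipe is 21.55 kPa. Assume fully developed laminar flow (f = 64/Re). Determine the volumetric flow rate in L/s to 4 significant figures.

For laminar flow, f = 64/Re with Re = ρVD/μ, so Darcy-Weisbach reduces to ΔP = 32μLV/D². Solving for V: V = ΔP·D²/(32μL) = 2.155e+04·(0.3238)²/(32·0.317·191.5) = 1.163 m/s.
Check: Re = ρVD/μ = 1254·1.163·0.3238/0.317 = 1490 < 2300, so the laminar assumption holds.
Q = V·A = 1.163·(π/4·0.3238²) = 0.09578 m³/s = 95.78 L/s.

Q ≈ 95.78 L/s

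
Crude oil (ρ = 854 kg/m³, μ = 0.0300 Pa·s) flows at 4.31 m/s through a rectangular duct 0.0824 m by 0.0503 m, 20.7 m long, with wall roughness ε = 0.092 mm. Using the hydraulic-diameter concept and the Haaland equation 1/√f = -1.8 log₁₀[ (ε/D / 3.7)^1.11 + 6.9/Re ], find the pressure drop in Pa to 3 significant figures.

Hydraulic diameter D_h = 4A/P = 4·(0.0824·0.0503)/(2·(0.0824+0.0503)) = 0.01658/0.2654 = 0.06247 m.
Re = ρVD_h/μ = 854·4.31·0.06247/0.03 = 7664.
ε/D_h = 9.2e-05/0.06247 = 0.00147; Haaland gives 1/√f = -1.8 log₁₀[0.000168+0.0009] = 5.348, so f = 0.03496.
ΔP = f(L/D_h)(ρV²/2) = 0.03496·20.7/0.06247·7932 = 9.189e+04 Pa.

ΔP ≈ 91900 Pa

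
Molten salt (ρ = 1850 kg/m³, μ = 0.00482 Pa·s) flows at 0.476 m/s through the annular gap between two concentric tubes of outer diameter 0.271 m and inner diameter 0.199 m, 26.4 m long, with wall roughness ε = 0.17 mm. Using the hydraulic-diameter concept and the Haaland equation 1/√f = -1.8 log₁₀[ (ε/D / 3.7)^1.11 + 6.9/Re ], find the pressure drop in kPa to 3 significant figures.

ΔP ≈ 2.48 kPa

Hydraulic diameter D_h = 4A/P = D_o - D_i = 0.271 - 0.199 = 0.072 m.
Re = ρVD_h/μ = 1850·0.476·0.072/0.00482 = 1.315e+04.
ε/D_h = 0.00017/0.072 = 0.00236; Haaland gives 1/√f = -1.8 log₁₀[0.000284+0.000525] = 5.566, so f = 0.03228.
ΔP = f(L/D_h)(ρV²/2) = 0.03228·26.4/0.072·209.6 = 2480 Pa.
ΔP = 2.48 kPa.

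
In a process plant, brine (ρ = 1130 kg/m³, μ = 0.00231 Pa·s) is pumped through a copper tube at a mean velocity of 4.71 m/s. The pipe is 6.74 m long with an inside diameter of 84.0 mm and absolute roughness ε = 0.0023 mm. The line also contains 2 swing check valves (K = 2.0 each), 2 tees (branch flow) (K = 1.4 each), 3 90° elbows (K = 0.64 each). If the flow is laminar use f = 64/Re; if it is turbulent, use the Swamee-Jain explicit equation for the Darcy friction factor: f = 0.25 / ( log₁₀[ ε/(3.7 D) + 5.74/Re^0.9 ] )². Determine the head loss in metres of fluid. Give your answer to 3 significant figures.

h_f ≈ 11.3 m

Reynolds number Re = ρVD/μ = 1130 · 4.71 · 0.084 / 0.00231 = 1.935e+05.
Re > 4000 → turbulent. Relative roughness ε/D = 2.3e-06/0.084 = 2.74e-05. Swamee-Jain: f = 0.25/(log₁₀[2.74e-05/3.7 + 5.74/1.935e+05^0.9])² = 0.25/(log₁₀[7.4e-06 + 0.0001])² = 0.25/(-3.968)² = 0.01588.
Total minor-loss coefficient ΣK = 2·2 + 2·1.4 + 3·0.64 = 8.72.
ΔP = [f·L/D + ΣK]·(ρV²/2) = [0.01588·6.74/0.084 + 8.72]·(1130·4.71²/2) = [1.274 + 8.72]·1.253e+04 = 1.253e+05 Pa.
Head loss h_f = ΔP/(ρg) = 1.253e+05/(1130·9.81) = 11.3 m.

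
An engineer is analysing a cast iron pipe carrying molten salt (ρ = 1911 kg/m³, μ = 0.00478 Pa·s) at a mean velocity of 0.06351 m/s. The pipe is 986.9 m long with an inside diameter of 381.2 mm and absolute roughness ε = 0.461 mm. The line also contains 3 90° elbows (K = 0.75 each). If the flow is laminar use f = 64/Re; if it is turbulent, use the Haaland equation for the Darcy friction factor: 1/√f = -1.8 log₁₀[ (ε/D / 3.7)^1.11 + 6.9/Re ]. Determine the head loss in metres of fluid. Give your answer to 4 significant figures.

h_f ≈ 0.01787 m

Reynolds number Re = ρVD/μ = 1911 · 0.06351 · 0.3812 / 0.00478 = 9679.
Re > 4000 → turbulent. Relative roughness ε/D = 0.000461/0.3812 = 0.00121. Haaland: 1/√f = -1.8 log₁₀[(0.00121/3.7)^1.11 + 6.9/9679] = -1.8 log₁₀[0.000135 + 0.000713] = 5.529, so f = 0.03271.
Total minor-loss coefficient ΣK = 3·0.75 = 2.25.
ΔP = [f·L/D + ΣK]·(ρV²/2) = [0.03271·986.9/0.3812 + 2.25]·(1911·0.06351²/2) = [84.69 + 2.25]·3.854 = 335.1 Pa.
Head loss h_f = ΔP/(ρg) = 335.1/(1911·9.81) = 0.01787 m.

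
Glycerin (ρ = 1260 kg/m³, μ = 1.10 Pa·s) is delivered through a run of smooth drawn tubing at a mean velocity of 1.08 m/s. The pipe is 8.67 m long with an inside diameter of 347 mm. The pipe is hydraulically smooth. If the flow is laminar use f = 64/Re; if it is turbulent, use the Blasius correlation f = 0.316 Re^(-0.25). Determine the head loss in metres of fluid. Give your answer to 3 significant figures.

Reynolds number Re = ρVD/μ = 1260 · 1.08 · 0.347 / 1.1 = 429.3.
Re < 2300 → laminar flow, so f = 64/Re = 64/429.3 = 0.1491 (the turbulent correlation is not needed).
Darcy-Weisbach: ΔP = f(L/D)(ρV²/2) = 0.1491·(8.67/0.347)·(1260·1.08²/2) = 0.1491·24.99·734.8 = 2737 Pa.
Head loss h_f = ΔP/(ρg) = 2737/(1260·9.81) = 0.221 m.

h_f ≈ 0.221 m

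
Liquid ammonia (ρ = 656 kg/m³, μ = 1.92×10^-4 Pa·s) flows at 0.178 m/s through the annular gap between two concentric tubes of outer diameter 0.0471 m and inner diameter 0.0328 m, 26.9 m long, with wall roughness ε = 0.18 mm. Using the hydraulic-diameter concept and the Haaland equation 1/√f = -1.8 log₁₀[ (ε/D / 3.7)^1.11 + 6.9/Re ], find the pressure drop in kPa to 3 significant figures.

ΔP ≈ 0.905 kPa

Hydraulic diameter D_h = 4A/P = D_o - D_i = 0.0471 - 0.0328 = 0.0143 m.
Re = ρVD_h/μ = 656·0.178·0.0143/0.000192 = 8697.
ε/D_h = 0.00018/0.0143 = 0.0126; Haaland gives 1/√f = -1.8 log₁₀[0.00182+0.000793] = 4.649, so f = 0.04627.
ΔP = f(L/D_h)(ρV²/2) = 0.04627·26.9/0.0143·10.39 = 904.6 Pa.
ΔP = 0.905 kPa.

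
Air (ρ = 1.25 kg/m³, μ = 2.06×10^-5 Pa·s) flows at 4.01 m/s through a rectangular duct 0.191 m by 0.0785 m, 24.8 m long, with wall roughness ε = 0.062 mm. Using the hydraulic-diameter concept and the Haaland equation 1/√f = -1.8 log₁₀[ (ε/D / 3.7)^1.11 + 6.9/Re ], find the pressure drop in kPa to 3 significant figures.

ΔP ≈ 0.0563 kPa

Hydraulic diameter D_h = 4A/P = 4·(0.191·0.0785)/(2·(0.191+0.0785)) = 0.05997/0.539 = 0.1113 m.
Re = ρVD_h/μ = 1.25·4.01·0.1113/2.06e-05 = 2.707e+04.
ε/D_h = 6.2e-05/0.1113 = 0.000557; Haaland gives 1/√f = -1.8 log₁₀[5.72e-05+0.000255] = 6.31, so f = 0.02511.
ΔP = f(L/D_h)(ρV²/2) = 0.02511·24.8/0.1113·10.05 = 56.25 Pa.
ΔP = 0.0563 kPa.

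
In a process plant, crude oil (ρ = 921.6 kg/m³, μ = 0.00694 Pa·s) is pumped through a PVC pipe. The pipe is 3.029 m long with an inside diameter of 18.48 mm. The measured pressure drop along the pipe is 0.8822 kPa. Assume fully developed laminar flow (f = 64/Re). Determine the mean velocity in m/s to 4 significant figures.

V ≈ 0.4479 m/s

For laminar flow, f = 64/Re with Re = ρVD/μ, so Darcy-Weisbach reduces to ΔP = 32μLV/D². Solving for V: V = ΔP·D²/(32μL) = 882.2·(0.01848)²/(32·0.00694·3.029) = 0.4479 m/s.
Check: Re = ρVD/μ = 921.6·0.4479·0.01848/0.00694 = 1099 < 2300, so the laminar assumption holds.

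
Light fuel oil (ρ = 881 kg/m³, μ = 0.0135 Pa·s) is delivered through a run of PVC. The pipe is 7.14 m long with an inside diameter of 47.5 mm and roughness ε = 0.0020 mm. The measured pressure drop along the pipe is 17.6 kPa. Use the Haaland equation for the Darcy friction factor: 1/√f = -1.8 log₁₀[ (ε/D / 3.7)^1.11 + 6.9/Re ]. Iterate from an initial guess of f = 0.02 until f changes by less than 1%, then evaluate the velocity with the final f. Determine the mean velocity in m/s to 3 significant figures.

Rearranging Darcy-Weisbach: V = √(2·ΔP·D/(f·L·ρ)). With ε/D = 2e-06/0.0475 = 4.21e-05, iterate starting from f = 0.02:
  f = 0.02 → V = √(2·1.76e+04·0.0475/(0.02·7.14·881)) = 3.646 m/s; Re = ρVD/μ = 1.13e+04; f → 0.02992
  f = 0.02992 → V = 2.981 m/s; Re = 9240; f → 0.03161
  f = 0.03161 → V = 2.9 m/s; Re = 8989; f → 0.03185
Converged (Δf/f < 1%). With the final f = 0.03185: V = √(2·1.76e+04·0.0475/(0.03185·7.14·881)) = 2.889 m/s.

V ≈ 2.89 m/s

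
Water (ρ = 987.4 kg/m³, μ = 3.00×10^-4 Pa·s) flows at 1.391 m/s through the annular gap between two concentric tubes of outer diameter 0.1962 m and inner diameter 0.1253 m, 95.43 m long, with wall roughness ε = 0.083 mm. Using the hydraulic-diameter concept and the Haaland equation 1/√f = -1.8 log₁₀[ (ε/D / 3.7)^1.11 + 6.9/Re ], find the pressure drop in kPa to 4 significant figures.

Hydraulic diameter D_h = 4A/P = D_o - D_i = 0.1962 - 0.1253 = 0.0709 m.
Re = ρVD_h/μ = 987.4·1.391·0.0709/0.0003 = 3.246e+05.
ε/D_h = 8.3e-05/0.0709 = 0.00117; Haaland gives 1/√f = -1.8 log₁₀[0.00013+2.13e-05] = 6.874, so f = 0.02116.
ΔP = f(L/D_h)(ρV²/2) = 0.02116·95.43/0.0709·955.3 = 2.721e+04 Pa.
ΔP = 27.21 kPa.

ΔP ≈ 27.21 kPa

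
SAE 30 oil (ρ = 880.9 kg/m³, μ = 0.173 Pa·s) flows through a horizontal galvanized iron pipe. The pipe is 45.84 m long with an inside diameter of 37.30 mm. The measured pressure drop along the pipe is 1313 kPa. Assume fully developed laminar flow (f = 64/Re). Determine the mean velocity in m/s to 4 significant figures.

V ≈ 7.198 m/s

For laminar flow, f = 64/Re with Re = ρVD/μ, so Darcy-Weisbach reduces to ΔP = 32μLV/D². Solving for V: V = ΔP·D²/(32μL) = 1.313e+06·(0.0373)²/(32·0.173·45.84) = 7.198 m/s.
Check: Re = ρVD/μ = 880.9·7.198·0.0373/0.173 = 1367 < 2300, so the laminar assumption holds.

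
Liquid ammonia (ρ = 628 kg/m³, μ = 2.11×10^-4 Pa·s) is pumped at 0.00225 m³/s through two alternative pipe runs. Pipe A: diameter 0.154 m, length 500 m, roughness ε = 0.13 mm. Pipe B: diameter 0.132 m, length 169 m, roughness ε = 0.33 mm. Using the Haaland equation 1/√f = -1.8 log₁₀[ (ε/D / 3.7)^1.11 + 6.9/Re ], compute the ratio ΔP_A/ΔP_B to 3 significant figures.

ΔP_A/ΔP_B ≈ 1.17

Pipe A: V = Q/A = 0.00225/0.01863 = 0.1208 m/s; Re = 5.537e+04; ε/D = 0.000844; Haaland → f = 0.02295; ΔP_A = f(L/D)(ρV²/2) = 341.5 Pa.
Pipe B: V = Q/A = 0.00225/0.01368 = 0.1644 m/s; Re = 6.459e+04; ε/D = 0.0025; Haaland → f = 0.02689; ΔP_B = f(L/D)(ρV²/2) = 292.3 Pa.
ΔP_A/ΔP_B = 341.5/292.3 = 1.17.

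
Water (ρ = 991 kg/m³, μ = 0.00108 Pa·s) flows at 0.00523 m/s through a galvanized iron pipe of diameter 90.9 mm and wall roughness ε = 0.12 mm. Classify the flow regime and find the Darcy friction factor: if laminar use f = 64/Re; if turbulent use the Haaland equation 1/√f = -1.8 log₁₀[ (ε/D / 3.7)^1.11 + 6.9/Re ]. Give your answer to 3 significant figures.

Re = ρVD/μ = 991·0.00523·0.0909/0.00108 = 436.2.
Re < 2300 → laminar, so f = 64/Re = 0.1467 (roughness is irrelevant in laminar flow).

f ≈ 0.147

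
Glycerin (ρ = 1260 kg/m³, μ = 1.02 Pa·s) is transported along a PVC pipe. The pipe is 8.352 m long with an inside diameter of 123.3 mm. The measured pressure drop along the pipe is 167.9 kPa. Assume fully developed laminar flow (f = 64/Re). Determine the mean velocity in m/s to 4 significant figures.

For laminar flow, f = 64/Re with Re = ρVD/μ, so Darcy-Weisbach reduces to ΔP = 32μLV/D². Solving for V: V = ΔP·D²/(32μL) = 1.679e+05·(0.1233)²/(32·1.02·8.352) = 9.363 m/s.
Check: Re = ρVD/μ = 1260·9.363·0.1233/1.02 = 1426 < 2300, so the laminar assumption holds.

V ≈ 9.363 m/s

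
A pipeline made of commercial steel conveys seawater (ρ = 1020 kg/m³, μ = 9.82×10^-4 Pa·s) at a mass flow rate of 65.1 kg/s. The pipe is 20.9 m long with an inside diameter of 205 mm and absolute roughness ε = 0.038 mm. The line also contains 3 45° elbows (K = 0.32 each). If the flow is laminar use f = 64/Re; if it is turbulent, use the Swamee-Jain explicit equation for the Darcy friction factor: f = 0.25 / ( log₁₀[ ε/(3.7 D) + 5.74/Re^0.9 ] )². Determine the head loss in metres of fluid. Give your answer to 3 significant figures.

A = πD²/4 = π(0.205)²/4 = 0.03301 m²; mean velocity V = ṁ/(ρA) = 65.1/(1020 · 0.03301) = 1.934 m/s.
Reynolds number Re = ρVD/μ = 1020 · 1.934 · 0.205 / 0.000982 = 4.117e+05.
Re > 4000 → turbulent. Relative roughness ε/D = 3.8e-05/0.205 = 0.000185. Swamee-Jain: f = 0.25/(log₁₀[0.000185/3.7 + 5.74/4.117e+05^0.9])² = 0.25/(log₁₀[5.01e-05 + 5.08e-05])² = 0.25/(-3.996)² = 0.01565.
Total minor-loss coefficient ΣK = 3·0.32 = 0.96.
ΔP = [f·L/D + ΣK]·(ρV²/2) = [0.01565·20.9/0.205 + 0.96]·(1020·1.934²/2) = [1.596 + 0.96]·1907 = 4874 Pa.
Head loss h_f = ΔP/(ρg) = 4874/(1020·9.81) = 0.487 m.

h_f ≈ 0.487 m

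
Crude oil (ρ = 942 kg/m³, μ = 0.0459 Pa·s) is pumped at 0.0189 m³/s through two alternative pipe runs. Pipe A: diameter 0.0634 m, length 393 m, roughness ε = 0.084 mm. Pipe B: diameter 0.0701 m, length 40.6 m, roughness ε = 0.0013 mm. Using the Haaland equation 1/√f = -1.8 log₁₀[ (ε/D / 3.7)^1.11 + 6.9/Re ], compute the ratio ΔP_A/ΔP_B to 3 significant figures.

Pipe A: V = Q/A = 0.0189/0.003157 = 5.987 m/s; Re = 7790; ε/D = 0.00132; Haaland → f = 0.03464; ΔP_A = f(L/D)(ρV²/2) = 3.625e+06 Pa.
Pipe B: V = Q/A = 0.0189/0.003859 = 4.897 m/s; Re = 7045; ε/D = 1.85e-05; Haaland → f = 0.0341; ΔP_B = f(L/D)(ρV²/2) = 2.231e+05 Pa.
ΔP_A/ΔP_B = 3.625e+06/2.231e+05 = 16.2.

ΔP_A/ΔP_B ≈ 16.2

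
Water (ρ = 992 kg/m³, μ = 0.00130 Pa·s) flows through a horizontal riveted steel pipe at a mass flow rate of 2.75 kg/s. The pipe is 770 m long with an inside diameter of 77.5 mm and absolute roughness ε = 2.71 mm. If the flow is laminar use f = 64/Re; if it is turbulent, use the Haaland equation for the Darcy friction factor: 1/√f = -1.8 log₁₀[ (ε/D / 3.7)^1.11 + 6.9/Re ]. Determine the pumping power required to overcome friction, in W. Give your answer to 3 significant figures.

A = πD²/4 = π(0.0775)²/4 = 0.004717 m²; mean velocity V = ṁ/(ρA) = 2.75/(992 · 0.004717) = 0.5877 m/s.
Reynolds number Re = ρVD/μ = 992 · 0.5877 · 0.0775 / 0.0013 = 3.475e+04.
Re > 4000 → turbulent. Relative roughness ε/D = 0.00271/0.0775 = 0.035. Haaland: 1/√f = -1.8 log₁₀[(0.035/3.7)^1.11 + 6.9/3.475e+04] = -1.8 log₁₀[0.00566 + 0.000199] = 4.018, so f = 0.06194.
Darcy-Weisbach: ΔP = f(L/D)(ρV²/2) = 0.06194·(770/0.0775)·(992·0.5877²/2) = 0.06194·9935·171.3 = 1.054e+05 Pa.
Q = ṁ/ρ = 2.75/992 = 0.002772 m³/s.
Pumping power P = QΔP = 0.002772·1.054e+05 = 292.2 W = 292 W.

P ≈ 292 W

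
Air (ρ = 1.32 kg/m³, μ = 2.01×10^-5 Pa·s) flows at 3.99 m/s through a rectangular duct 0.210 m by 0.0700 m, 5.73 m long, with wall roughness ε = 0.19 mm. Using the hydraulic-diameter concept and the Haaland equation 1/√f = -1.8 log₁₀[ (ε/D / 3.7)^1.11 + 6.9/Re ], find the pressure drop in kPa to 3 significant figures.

Hydraulic diameter D_h = 4A/P = 4·(0.21·0.07)/(2·(0.21+0.07)) = 0.0588/0.56 = 0.105 m.
Re = ρVD_h/μ = 1.32·3.99·0.105/2.01e-05 = 2.751e+04.
ε/D_h = 0.00019/0.105 = 0.00181; Haaland gives 1/√f = -1.8 log₁₀[0.000211+0.000251] = 6.003, so f = 0.02775.
ΔP = f(L/D_h)(ρV²/2) = 0.02775·5.73/0.105·10.51 = 15.91 Pa.
ΔP = 0.0159 kPa.

ΔP ≈ 0.0159 kPa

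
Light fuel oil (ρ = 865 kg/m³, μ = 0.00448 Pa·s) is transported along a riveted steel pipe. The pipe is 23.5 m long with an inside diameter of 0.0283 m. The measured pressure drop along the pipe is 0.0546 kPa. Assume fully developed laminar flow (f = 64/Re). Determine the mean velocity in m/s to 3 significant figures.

For laminar flow, f = 64/Re with Re = ρVD/μ, so Darcy-Weisbach reduces to ΔP = 32μLV/D². Solving for V: V = ΔP·D²/(32μL) = 54.6·(0.0283)²/(32·0.00448·23.5) = 0.01298 m/s.
Check: Re = ρVD/μ = 865·0.01298·0.0283/0.00448 = 70.92 < 2300, so the laminar assumption holds.

V ≈ 0.0130 m/s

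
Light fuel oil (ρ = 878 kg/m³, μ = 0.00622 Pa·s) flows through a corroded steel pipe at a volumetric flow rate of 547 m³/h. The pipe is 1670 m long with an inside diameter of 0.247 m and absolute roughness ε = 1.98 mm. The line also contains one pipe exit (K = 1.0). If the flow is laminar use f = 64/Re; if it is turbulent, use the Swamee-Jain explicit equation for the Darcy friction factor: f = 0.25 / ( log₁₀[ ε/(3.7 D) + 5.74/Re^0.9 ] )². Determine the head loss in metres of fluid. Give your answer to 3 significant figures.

h_f ≈ 126 m

Q = 547 m³/h = 547/3600 = 0.1519 m³/s.
Cross-sectional area A = πD²/4 = π(0.247)²/4 = 0.04792 m²; mean velocity V = Q/A = 0.1519/0.04792 = 3.171 m/s.
Reynolds number Re = ρVD/μ = 878 · 3.171 · 0.247 / 0.00622 = 1.106e+05.
Re > 4000 → turbulent. Relative roughness ε/D = 0.00198/0.247 = 0.00802. Swamee-Jain: f = 0.25/(log₁₀[0.00802/3.7 + 5.74/1.106e+05^0.9])² = 0.25/(log₁₀[0.00217 + 0.000166])² = 0.25/(-2.632)² = 0.03608.
Total minor-loss coefficient ΣK = 1·1 = 1.
ΔP = [f·L/D + ΣK]·(ρV²/2) = [0.03608·1670/0.247 + 1]·(878·3.171²/2) = [244 + 1]·4414 = 1.081e+06 Pa.
Head loss h_f = ΔP/(ρg) = 1.081e+06/(878·9.81) = 126 m.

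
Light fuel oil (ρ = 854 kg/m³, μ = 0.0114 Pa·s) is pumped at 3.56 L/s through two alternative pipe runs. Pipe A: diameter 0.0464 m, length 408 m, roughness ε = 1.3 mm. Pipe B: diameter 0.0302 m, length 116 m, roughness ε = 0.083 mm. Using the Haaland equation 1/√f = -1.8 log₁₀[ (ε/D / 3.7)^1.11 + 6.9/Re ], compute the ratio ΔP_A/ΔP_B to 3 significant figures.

ΔP_A/ΔP_B ≈ 0.728

Pipe A: V = Q/A = 0.00356/0.001691 = 2.105 m/s; Re = 7318; ε/D = 0.028; Haaland → f = 0.05989; ΔP_A = f(L/D)(ρV²/2) = 9.967e+05 Pa.
Pipe B: V = Q/A = 0.00356/0.0007163 = 4.97 m/s; Re = 1.124e+04; ε/D = 0.00275; Haaland → f = 0.03379; ΔP_B = f(L/D)(ρV²/2) = 1.369e+06 Pa.
ΔP_A/ΔP_B = 9.967e+05/1.369e+06 = 0.728.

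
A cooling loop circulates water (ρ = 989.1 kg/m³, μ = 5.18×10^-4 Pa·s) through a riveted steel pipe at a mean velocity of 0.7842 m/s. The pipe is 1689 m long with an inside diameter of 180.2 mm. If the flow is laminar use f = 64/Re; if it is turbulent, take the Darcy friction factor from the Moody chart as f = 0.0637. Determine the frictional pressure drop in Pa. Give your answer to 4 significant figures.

Reynolds number Re = ρVD/μ = 989.1 · 0.7842 · 0.1802 / 0.000518 = 2.698e+05.
Re > 4000 → turbulent; use the Moody-chart value f = 0.0637.
Darcy-Weisbach: ΔP = f(L/D)(ρV²/2) = 0.0637·(1689/0.1802)·(989.1·0.7842²/2) = 0.0637·9373·304.1 = 1.816e+05 Pa.

ΔP ≈ 181600 Pa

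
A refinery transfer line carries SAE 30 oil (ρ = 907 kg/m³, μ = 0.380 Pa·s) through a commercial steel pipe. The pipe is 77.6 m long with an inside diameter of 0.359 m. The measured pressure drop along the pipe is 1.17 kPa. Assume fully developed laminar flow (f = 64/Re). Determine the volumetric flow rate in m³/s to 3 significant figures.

For laminar flow, f = 64/Re with Re = ρVD/μ, so Darcy-Weisbach reduces to ΔP = 32μLV/D². Solving for V: V = ΔP·D²/(32μL) = 1170·(0.359)²/(32·0.38·77.6) = 0.1598 m/s.
Check: Re = ρVD/μ = 907·0.1598·0.359/0.38 = 136.9 < 2300, so the laminar assumption holds.
Q = V·A = 0.1598·(π/4·0.359²) = 0.01618 m³/s = 0.0162 m³/s.

Q ≈ 0.0162 m³/s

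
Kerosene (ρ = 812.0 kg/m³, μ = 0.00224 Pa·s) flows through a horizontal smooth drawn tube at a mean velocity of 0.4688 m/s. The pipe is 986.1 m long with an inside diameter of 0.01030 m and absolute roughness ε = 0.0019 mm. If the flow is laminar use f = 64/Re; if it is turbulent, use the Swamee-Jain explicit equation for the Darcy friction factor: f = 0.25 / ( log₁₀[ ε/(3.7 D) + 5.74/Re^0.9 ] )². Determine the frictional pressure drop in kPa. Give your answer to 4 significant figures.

Reynolds number Re = ρVD/μ = 812 · 0.4688 · 0.0103 / 0.00224 = 1750.
Re < 2300 → laminar flow, so f = 64/Re = 64/1750 = 0.03656 (the turbulent correlation is not needed).
Darcy-Weisbach: ΔP = f(L/D)(ρV²/2) = 0.03656·(986.1/0.0103)·(812·0.4688²/2) = 0.03656·9.574e+04·89.23 = 3.123e+05 Pa.
ΔP = 3.123e+05 Pa = 312.3 kPa.

ΔP ≈ 312.3 kPa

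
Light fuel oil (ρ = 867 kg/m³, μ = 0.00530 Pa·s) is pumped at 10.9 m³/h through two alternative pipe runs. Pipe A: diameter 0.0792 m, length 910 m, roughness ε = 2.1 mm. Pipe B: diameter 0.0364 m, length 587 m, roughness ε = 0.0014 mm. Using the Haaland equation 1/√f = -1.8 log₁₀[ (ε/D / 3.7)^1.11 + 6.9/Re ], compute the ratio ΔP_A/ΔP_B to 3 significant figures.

ΔP_A/ΔP_B ≈ 0.0694

Pipe A: V = Q/A = 0.003028/0.004927 = 0.6146 m/s; Re = 7963; ε/D = 0.0265; Haaland → f = 0.05842; ΔP_A = f(L/D)(ρV²/2) = 1.099e+05 Pa.
Pipe B: V = Q/A = 0.003028/0.001041 = 2.91 m/s; Re = 1.733e+04; ε/D = 3.85e-05; Haaland → f = 0.02675; ΔP_B = f(L/D)(ρV²/2) = 1.583e+06 Pa.
ΔP_A/ΔP_B = 1.099e+05/1.583e+06 = 0.0694.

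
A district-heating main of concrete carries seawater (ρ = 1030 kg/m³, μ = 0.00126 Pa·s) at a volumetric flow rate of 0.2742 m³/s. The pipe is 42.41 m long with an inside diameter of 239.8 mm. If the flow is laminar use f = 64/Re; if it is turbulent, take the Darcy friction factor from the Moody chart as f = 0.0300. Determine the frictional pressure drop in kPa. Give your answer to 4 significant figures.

ΔP ≈ 100.7 kPa

Cross-sectional area A = πD²/4 = π(0.2398)²/4 = 0.04516 m²; mean velocity V = Q/A = 0.2742/0.04516 = 6.071 m/s.
Reynolds number Re = ρVD/μ = 1030 · 6.071 · 0.2398 / 0.00126 = 1.19e+06.
Re > 4000 → turbulent; use the Moody-chart value f = 0.0300.
Darcy-Weisbach: ΔP = f(L/D)(ρV²/2) = 0.03·(42.41/0.2398)·(1030·6.071²/2) = 0.03·176.9·1.898e+04 = 1.007e+05 Pa.
ΔP = 1.007e+05 Pa = 100.7 kPa.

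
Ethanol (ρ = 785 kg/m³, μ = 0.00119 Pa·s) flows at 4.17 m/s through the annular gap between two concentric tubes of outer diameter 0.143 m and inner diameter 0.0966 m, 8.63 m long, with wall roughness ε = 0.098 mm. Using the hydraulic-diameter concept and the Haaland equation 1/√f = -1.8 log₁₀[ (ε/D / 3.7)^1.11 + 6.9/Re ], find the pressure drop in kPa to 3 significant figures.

Hydraulic diameter D_h = 4A/P = D_o - D_i = 0.143 - 0.0966 = 0.0464 m.
Re = ρVD_h/μ = 785·4.17·0.0464/0.00119 = 1.276e+05.
ε/D_h = 9.8e-05/0.0464 = 0.00211; Haaland gives 1/√f = -1.8 log₁₀[0.000251+5.41e-05] = 6.328, so f = 0.02497.
ΔP = f(L/D_h)(ρV²/2) = 0.02497·8.63/0.0464·6825 = 3.17e+04 Pa.
ΔP = 31.7 kPa.

ΔP ≈ 31.7 kPa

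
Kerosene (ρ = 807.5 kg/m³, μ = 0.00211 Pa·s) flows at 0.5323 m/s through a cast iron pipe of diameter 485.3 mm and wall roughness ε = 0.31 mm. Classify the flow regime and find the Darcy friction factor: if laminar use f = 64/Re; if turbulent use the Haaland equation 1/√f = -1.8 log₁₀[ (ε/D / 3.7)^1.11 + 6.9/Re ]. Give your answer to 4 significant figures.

Re = ρVD/μ = 807.5·0.5323·0.4853/0.00211 = 9.886e+04.
Re > 4000 → turbulent. ε/D = 0.00031/0.4853 = 0.000639; Haaland: 1/√f = -1.8 log₁₀[6.66e-05 + 6.98e-05] = 6.958, so f = 0.02066.

f ≈ 0.02066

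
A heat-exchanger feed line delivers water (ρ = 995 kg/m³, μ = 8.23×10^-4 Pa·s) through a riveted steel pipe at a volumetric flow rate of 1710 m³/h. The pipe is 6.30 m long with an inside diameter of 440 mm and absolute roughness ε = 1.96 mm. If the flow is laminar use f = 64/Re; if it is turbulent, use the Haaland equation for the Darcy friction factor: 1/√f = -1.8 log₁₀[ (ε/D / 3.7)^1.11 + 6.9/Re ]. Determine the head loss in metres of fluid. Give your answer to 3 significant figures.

Q = 1710 m³/h = 1710/3600 = 0.475 m³/s.
Cross-sectional area A = πD²/4 = π(0.44)²/4 = 0.1521 m²; mean velocity V = Q/A = 0.475/0.1521 = 3.124 m/s.
Reynolds number Re = ρVD/μ = 995 · 3.124 · 0.44 / 0.000823 = 1.662e+06.
Re > 4000 → turbulent. Relative roughness ε/D = 0.00196/0.44 = 0.00445. Haaland: 1/√f = -1.8 log₁₀[(0.00445/3.7)^1.11 + 6.9/1.662e+06] = -1.8 log₁₀[0.000575 + 4.15e-06] = 5.827, so f = 0.02945.
Darcy-Weisbach: ΔP = f(L/D)(ρV²/2) = 0.02945·(6.3/0.44)·(995·3.124²/2) = 0.02945·14.32·4855 = 2047 Pa.
Head loss h_f = ΔP/(ρg) = 2047/(995·9.81) = 0.210 m.

h_f ≈ 0.210 m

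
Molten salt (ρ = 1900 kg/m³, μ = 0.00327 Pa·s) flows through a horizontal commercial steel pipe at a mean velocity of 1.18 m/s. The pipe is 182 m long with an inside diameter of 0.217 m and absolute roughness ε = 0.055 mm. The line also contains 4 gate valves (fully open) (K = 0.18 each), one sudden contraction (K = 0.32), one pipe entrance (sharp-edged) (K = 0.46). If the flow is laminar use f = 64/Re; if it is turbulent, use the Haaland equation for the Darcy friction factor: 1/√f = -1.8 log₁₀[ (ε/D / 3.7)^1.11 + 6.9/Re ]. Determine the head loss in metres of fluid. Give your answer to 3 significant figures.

h_f ≈ 1.17 m

Reynolds number Re = ρVD/μ = 1900 · 1.18 · 0.217 / 0.00327 = 1.488e+05.
Re > 4000 → turbulent. Relative roughness ε/D = 5.5e-05/0.217 = 0.000253. Haaland: 1/√f = -1.8 log₁₀[(0.000253/3.7)^1.11 + 6.9/1.488e+05] = -1.8 log₁₀[2.39e-05 + 4.64e-05] = 7.476, so f = 0.01789.
Total minor-loss coefficient ΣK = 4·0.18 + 1·0.32 + 1·0.46 = 1.5.
ΔP = [f·L/D + ΣK]·(ρV²/2) = [0.01789·182/0.217 + 1.5]·(1900·1.18²/2) = [15.01 + 1.5]·1323 = 2.183e+04 Pa.
Head loss h_f = ΔP/(ρg) = 2.183e+04/(1900·9.81) = 1.17 m.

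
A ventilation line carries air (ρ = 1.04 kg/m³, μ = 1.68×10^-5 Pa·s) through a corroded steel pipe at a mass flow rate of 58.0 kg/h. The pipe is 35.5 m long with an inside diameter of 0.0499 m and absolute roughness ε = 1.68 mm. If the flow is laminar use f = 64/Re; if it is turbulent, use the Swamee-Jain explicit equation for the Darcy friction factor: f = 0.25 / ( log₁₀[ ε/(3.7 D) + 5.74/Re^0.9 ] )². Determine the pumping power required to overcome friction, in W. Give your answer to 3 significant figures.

ṁ = 58.0 kg/h = 58.0/3600 = 0.01611 kg/s.
A = πD²/4 = π(0.0499)²/4 = 0.001956 m²; mean velocity V = ṁ/(ρA) = 0.01611/(1.04 · 0.001956) = 7.921 m/s.
Reynolds number Re = ρVD/μ = 1.04 · 7.921 · 0.0499 / 1.68e-05 = 2.447e+04.
Re > 4000 → turbulent. Relative roughness ε/D = 0.00168/0.0499 = 0.0337. Swamee-Jain: f = 0.25/(log₁₀[0.0337/3.7 + 5.74/2.447e+04^0.9])² = 0.25/(log₁₀[0.0091 + 0.000644])² = 0.25/(-2.011)² = 0.0618.
Darcy-Weisbach: ΔP = f(L/D)(ρV²/2) = 0.0618·(35.5/0.0499)·(1.04·7.921²/2) = 0.0618·711.4·32.63 = 1435 Pa.
Q = ṁ/ρ = 0.01611/1.04 = 0.01549 m³/s.
Pumping power P = QΔP = 0.01549·1435 = 22.22 W = 22.2 W.

P ≈ 22.2 W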